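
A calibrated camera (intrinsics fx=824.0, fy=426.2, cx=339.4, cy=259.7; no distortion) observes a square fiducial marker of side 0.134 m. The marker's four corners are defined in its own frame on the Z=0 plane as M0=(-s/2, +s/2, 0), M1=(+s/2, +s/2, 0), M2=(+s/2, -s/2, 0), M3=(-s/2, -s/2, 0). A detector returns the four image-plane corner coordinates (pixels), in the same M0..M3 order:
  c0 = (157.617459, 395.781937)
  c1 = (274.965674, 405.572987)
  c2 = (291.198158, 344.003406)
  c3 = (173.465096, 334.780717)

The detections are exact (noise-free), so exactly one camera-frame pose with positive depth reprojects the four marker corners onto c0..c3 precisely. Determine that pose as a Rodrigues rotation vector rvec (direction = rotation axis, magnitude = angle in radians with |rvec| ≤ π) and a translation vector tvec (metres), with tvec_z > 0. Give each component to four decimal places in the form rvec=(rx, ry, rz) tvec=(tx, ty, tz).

Intrinsics K: fx=824.0, fy=426.2, cx=339.4, cy=259.7
Marker side s = 0.134 m; corners in marker frame (Z=0):
  M0 = (-0.0670, +0.0670, 0)
  M1 = (+0.0670, +0.0670, 0)
  M2 = (+0.0670, -0.0670, 0)
  M3 = (-0.0670, -0.0670, 0)
Detected image corners:
  c0 = (157.617459, 395.781937) px
  c1 = (274.965674, 405.572987) px
  c2 = (291.198158, 344.003406) px
  c3 = (173.465096, 334.780717) px
Planar DLT: solve 8×8 A·h = b for H (H[2,2]=1):
  H  [+861.13239 -116.40245 +224.02223]
  H  [+44.49656 +462.77523 +370.04213]
  H  [-0.07149 +0.01468 +1.00000]
B = K⁻¹H; ‖b₁‖=1.087001, ‖b₂‖=1.087001; λ = 2/(‖b₁‖+‖b₂‖) = 0.919962, sign → tz>0 ⇒ λ=+0.919962
r₁ = λ·B[:,0] = (+0.98851,+0.13612,-0.06576); r₂ = λ·B[:,1] = (-0.13552,+0.99068,+0.01350)
r₃ = r₁×r₂ = (+0.06699,-0.00444,+0.99774); SVD([r₁ r₂ r₃]) → R = UVᵀ:
  R  [+0.98851 -0.13552 +0.06699]
  R  [+0.13612 +0.99068 -0.00444]
  R  [-0.06576 +0.01350 +0.99774]
t = (-0.12881, +0.23818, +0.91996) m
tr R = 2.976933; θ = arccos((tr R − 1)/2) = 0.152023 rad = 8.710°
axis k = ((R−Rᵀ)₃₂, (R−Rᵀ)₁₃, (R−Rᵀ)₂₁) / (2 sinθ) = (+0.059233, +0.438312, +0.896869)
rvec = θ·k = (+0.009005, +0.066634, +0.136345)

rvec=(0.0090, 0.0666, 0.1363) tvec=(-0.1288, 0.2382, 0.9200)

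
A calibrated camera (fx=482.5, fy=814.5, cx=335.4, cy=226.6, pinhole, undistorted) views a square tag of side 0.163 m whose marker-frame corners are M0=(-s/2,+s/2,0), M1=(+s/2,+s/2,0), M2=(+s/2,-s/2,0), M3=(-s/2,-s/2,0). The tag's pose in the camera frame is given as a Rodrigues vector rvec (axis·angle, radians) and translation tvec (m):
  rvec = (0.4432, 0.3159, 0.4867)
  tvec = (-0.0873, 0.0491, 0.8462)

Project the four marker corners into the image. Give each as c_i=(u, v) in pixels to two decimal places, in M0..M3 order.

c0=(235.47, 291.76) c1=(307.84, 372.08) c2=(342.62, 253.52) c3=(262.11, 169.94)

Intrinsics K: fx=482.5, fy=814.5, cx=335.4, cy=226.6
Marker side s = 0.163 m; corners in marker frame (Z=0):
  M0 = (-0.0815, +0.0815, 0)
  M1 = (+0.0815, +0.0815, 0)
  M2 = (+0.0815, -0.0815, 0)
  M3 = (-0.0815, -0.0815, 0)
rvec = (0.4432, 0.3159, 0.4867), |rvec| = θ = 0.73013 rad = 41.834°
Rodrigues: sinθ=0.66697, 1−cosθ=0.25492; R = I + sinθ·[k]× + (1−cosθ)·[k]×²:
    [+0.83901 -0.37765 +0.39172]
    [+0.51154 +0.79280 -0.33134]
    [-0.18543 +0.47838 +0.85835]
t = (-0.0873, 0.0491, 0.8462) m
M0: Pc = R·M0+t = (-0.18646, +0.07202, +0.90030); u = 482.5·(-0.18646)/0.90030 + 335.4 = 235.4713, v = 814.5·(+0.07202)/0.90030 + 226.6 = 291.7588
M1: Pc = R·M1+t = (-0.04970, +0.15540, +0.87008); u = 482.5·(-0.04970)/0.87008 + 335.4 = 307.8396, v = 814.5·(+0.15540)/0.87008 + 226.6 = 372.0779
M2: Pc = R·M2+t = (+0.01186, +0.02618, +0.79210); u = 482.5·(+0.01186)/0.79210 + 335.4 = 342.6230, v = 814.5·(+0.02618)/0.79210 + 226.6 = 253.5176
M3: Pc = R·M3+t = (-0.12490, -0.05720, +0.82232); u = 482.5·(-0.12490)/0.82232 + 335.4 = 262.1140, v = 814.5·(-0.05720)/0.82232 + 226.6 = 169.9400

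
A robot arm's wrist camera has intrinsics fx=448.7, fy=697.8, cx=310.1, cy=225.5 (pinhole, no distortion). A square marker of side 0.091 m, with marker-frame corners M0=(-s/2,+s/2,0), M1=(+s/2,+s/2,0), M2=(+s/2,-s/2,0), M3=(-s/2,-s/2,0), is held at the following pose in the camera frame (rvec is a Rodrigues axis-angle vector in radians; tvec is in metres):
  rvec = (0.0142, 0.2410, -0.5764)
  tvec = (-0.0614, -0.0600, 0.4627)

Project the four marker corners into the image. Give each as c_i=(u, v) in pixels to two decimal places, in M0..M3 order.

Intrinsics K: fx=448.7, fy=697.8, cx=310.1, cy=225.5
Marker side s = 0.091 m; corners in marker frame (Z=0):
  M0 = (-0.0455, +0.0455, 0)
  M1 = (+0.0455, +0.0455, 0)
  M2 = (+0.0455, -0.0455, 0)
  M3 = (-0.0455, -0.0455, 0)
rvec = (0.0142, 0.2410, -0.5764), |rvec| = θ = 0.62492 rad = 35.805°
Rodrigues: sinθ=0.58503, 1−cosθ=0.18899; R = I + sinθ·[k]× + (1−cosθ)·[k]×²:
    [+0.81111 +0.54127 +0.22166]
    [-0.53795 +0.83912 -0.08052]
    [-0.22958 -0.05393 +0.97179]
t = (-0.0614, -0.0600, 0.4627) m
M0: Pc = R·M0+t = (-0.07368, +0.00266, +0.47069); u = 448.7·(-0.07368)/0.47069 + 310.1 = 239.8645, v = 697.8·(+0.00266)/0.47069 + 225.5 = 229.4388
M1: Pc = R·M1+t = (+0.00013, -0.04630, +0.44980); u = 448.7·(+0.00013)/0.44980 + 310.1 = 310.2328, v = 697.8·(-0.04630)/0.44980 + 225.5 = 153.6770
M2: Pc = R·M2+t = (-0.04912, -0.12266, +0.45471); u = 448.7·(-0.04912)/0.45471 + 310.1 = 261.6270, v = 697.8·(-0.12266)/0.45471 + 225.5 = 37.2694
M3: Pc = R·M3+t = (-0.12293, -0.07370, +0.47560); u = 448.7·(-0.12293)/0.47560 + 310.1 = 194.1199, v = 697.8·(-0.07370)/0.47560 + 225.5 = 117.3628

c0=(239.86, 229.44) c1=(310.23, 153.68) c2=(261.63, 37.27) c3=(194.12, 117.36)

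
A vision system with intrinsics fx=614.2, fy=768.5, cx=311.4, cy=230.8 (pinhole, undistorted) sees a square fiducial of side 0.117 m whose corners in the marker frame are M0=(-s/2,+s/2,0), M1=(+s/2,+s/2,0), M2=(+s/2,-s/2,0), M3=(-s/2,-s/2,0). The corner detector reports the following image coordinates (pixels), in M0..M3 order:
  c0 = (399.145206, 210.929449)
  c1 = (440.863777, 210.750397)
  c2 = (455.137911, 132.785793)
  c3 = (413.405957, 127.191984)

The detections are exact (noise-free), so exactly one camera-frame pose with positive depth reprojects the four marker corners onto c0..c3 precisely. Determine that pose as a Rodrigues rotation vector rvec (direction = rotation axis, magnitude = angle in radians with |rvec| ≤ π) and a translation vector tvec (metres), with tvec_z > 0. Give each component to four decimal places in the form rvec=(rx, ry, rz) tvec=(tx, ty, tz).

rvec=(0.2834, -0.7130, 0.0851) tvec=(0.2060, -0.0846, 1.0870)

Intrinsics K: fx=614.2, fy=768.5, cx=311.4, cy=230.8
Marker side s = 0.117 m; corners in marker frame (Z=0):
  M0 = (-0.0585, +0.0585, 0)
  M1 = (+0.0585, +0.0585, 0)
  M2 = (+0.0585, -0.0585, 0)
  M3 = (-0.0585, -0.0585, 0)
Detected image corners:
  c0 = (399.145206, 210.929449) px
  c1 = (440.863777, 210.750397) px
  c2 = (455.137911, 132.785793) px
  c3 = (413.405957, 127.191984) px
Planar DLT: solve 8×8 A·h = b for H (H[2,2]=1):
  H  [+614.30403 -32.66500 +427.78725]
  H  [+125.64378 +725.78407 +170.95649]
  H  [+0.60327 +0.20902 +1.00000]
B = K⁻¹H; ‖b₁‖=0.919953, ‖b₂‖=0.919953; λ = 2/(‖b₁‖+‖b₂‖) = 1.087012, sign → tz>0 ⇒ λ=+1.087012
r₁ = λ·B[:,0] = (+0.75473,-0.01922,+0.65576); r₂ = λ·B[:,1] = (-0.17301,+0.95836,+0.22721)
r₃ = r₁×r₂ = (-0.63282,-0.28493,+0.71997); SVD([r₁ r₂ r₃]) → R = UVᵀ:
  R  [+0.75473 -0.17301 -0.63282]
  R  [-0.01922 +0.95836 -0.28493]
  R  [+0.65576 +0.22721 +0.71997]
t = (+0.20598, -0.08465, +1.08701) m
tr R = 2.433051; θ = arccos((tr R − 1)/2) = 0.771988 rad = 44.232°
axis k = ((R−Rᵀ)₃₂, (R−Rᵀ)₁₃, (R−Rᵀ)₂₁) / (2 sinθ) = (+0.367093, -0.923630, +0.110229)
rvec = θ·k = (+0.283391, -0.713031, +0.085095)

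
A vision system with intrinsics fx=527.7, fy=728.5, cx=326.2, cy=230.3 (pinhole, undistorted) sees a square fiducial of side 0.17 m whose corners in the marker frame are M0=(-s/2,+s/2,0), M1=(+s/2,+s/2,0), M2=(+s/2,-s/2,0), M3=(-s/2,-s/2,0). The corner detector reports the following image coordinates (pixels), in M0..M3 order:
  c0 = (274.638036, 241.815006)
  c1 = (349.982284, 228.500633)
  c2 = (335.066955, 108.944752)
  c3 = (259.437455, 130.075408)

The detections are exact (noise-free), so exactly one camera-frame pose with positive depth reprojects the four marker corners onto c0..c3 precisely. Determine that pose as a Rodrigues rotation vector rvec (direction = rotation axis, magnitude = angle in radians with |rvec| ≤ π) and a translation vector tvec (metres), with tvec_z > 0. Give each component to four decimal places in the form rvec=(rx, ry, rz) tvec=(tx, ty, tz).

rvec=(0.1394, 0.4089, -0.1506) tvec=(-0.0453, -0.0758, 1.0580)

Intrinsics K: fx=527.7, fy=728.5, cx=326.2, cy=230.3
Marker side s = 0.17 m; corners in marker frame (Z=0):
  M0 = (-0.0850, +0.0850, 0)
  M1 = (+0.0850, +0.0850, 0)
  M2 = (+0.0850, -0.0850, 0)
  M3 = (-0.0850, -0.0850, 0)
Detected image corners:
  c0 = (274.638036, 241.815006) px
  c1 = (349.982284, 228.500633) px
  c2 = (335.066955, 108.944752) px
  c3 = (259.437455, 130.075408) px
Planar DLT: solve 8×8 A·h = b for H (H[2,2]=1):
  H  [+327.33696 +118.65666 +303.61591]
  H  [-169.01491 +697.01876 +178.09886]
  H  [-0.38289 +0.09861 +1.00000]
B = K⁻¹H; ‖b₁‖=0.945171, ‖b₂‖=0.945171; λ = 2/(‖b₁‖+‖b₂‖) = 1.058009, sign → tz>0 ⇒ λ=+1.058009
r₁ = λ·B[:,0] = (+0.90670,-0.11740,-0.40510); r₂ = λ·B[:,1] = (+0.17341,+0.97931,+0.10433)
r₃ = r₁×r₂ = (+0.38447,-0.16484,+0.90830); SVD([r₁ r₂ r₃]) → R = UVᵀ:
  R  [+0.90670 +0.17341 +0.38447]
  R  [-0.11740 +0.97931 -0.16484]
  R  [-0.40510 +0.10433 +0.90830]
t = (-0.04528, -0.07581, +1.05801) m
tr R = 2.794315; θ = arccos((tr R − 1)/2) = 0.457504 rad = 26.213°
axis k = ((R−Rᵀ)₃₂, (R−Rᵀ)₁₃, (R−Rᵀ)₂₁) / (2 sinθ) = (+0.304687, +0.893757, -0.329186)
rvec = θ·k = (+0.139395, +0.408898, -0.150604)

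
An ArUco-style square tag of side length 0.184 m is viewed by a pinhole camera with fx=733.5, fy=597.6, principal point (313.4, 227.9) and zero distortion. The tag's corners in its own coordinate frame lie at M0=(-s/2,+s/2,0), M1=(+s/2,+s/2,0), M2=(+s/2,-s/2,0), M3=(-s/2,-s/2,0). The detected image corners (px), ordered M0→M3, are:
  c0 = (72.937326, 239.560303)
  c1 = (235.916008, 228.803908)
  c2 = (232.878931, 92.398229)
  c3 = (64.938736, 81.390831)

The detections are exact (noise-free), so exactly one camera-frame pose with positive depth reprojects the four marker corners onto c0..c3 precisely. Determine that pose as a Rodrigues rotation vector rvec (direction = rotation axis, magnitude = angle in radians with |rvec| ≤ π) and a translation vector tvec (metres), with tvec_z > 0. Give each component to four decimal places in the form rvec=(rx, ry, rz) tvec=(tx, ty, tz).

Intrinsics K: fx=733.5, fy=597.6, cx=313.4, cy=227.9
Marker side s = 0.184 m; corners in marker frame (Z=0):
  M0 = (-0.0920, +0.0920, 0)
  M1 = (+0.0920, +0.0920, 0)
  M2 = (+0.0920, -0.0920, 0)
  M3 = (-0.0920, -0.0920, 0)
Detected image corners:
  c0 = (72.937326, 239.560303) px
  c1 = (235.916008, 228.803908) px
  c2 = (232.878931, 92.398229) px
  c3 = (64.938736, 81.390831) px
Planar DLT: solve 8×8 A·h = b for H (H[2,2]=1):
  H  [+1020.84860 +49.64816 +157.81367]
  H  [+128.84512 +817.97114 +161.46568]
  H  [+0.80295 +0.13619 +1.00000]
B = K⁻¹H; ‖b₁‖=1.323880, ‖b₂‖=1.323880; λ = 2/(‖b₁‖+‖b₂‖) = 0.755355, sign → tz>0 ⇒ λ=+0.755355
r₁ = λ·B[:,0] = (+0.79212,-0.06844,+0.60651); r₂ = λ·B[:,1] = (+0.00717,+0.99467,+0.10287)
r₃ = r₁×r₂ = (-0.61032,-0.07714,+0.78839); SVD([r₁ r₂ r₃]) → R = UVᵀ:
  R  [+0.79212 +0.00717 -0.61032]
  R  [-0.06844 +0.99467 -0.07714]
  R  [+0.60651 +0.10287 +0.78839]
t = (-0.16022, -0.08397, +0.75536) m
tr R = 2.575183; θ = arccos((tr R − 1)/2) = 0.663906 rad = 38.039°
axis k = ((R−Rᵀ)₃₂, (R−Rᵀ)₁₃, (R−Rᵀ)₂₁) / (2 sinθ) = (+0.146066, -0.987370, -0.061355)
rvec = θ·k = (+0.096974, -0.655521, -0.040734)

rvec=(0.0970, -0.6555, -0.0407) tvec=(-0.1602, -0.0840, 0.7554)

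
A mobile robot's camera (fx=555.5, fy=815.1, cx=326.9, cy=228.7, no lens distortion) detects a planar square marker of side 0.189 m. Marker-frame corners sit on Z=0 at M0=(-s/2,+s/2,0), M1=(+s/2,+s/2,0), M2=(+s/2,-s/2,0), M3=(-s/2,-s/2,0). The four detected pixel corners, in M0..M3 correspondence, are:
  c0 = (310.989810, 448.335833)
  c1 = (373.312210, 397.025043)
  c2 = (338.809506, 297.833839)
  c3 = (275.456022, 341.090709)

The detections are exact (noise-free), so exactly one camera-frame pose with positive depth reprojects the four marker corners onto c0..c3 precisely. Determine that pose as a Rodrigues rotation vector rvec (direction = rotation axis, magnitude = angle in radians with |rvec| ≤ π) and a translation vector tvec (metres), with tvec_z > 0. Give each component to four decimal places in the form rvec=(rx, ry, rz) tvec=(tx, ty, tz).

rvec=(-0.2707, -0.4690, -0.4234) tvec=(-0.0034, 0.2341, 1.3534)

Intrinsics K: fx=555.5, fy=815.1, cx=326.9, cy=228.7
Marker side s = 0.189 m; corners in marker frame (Z=0):
  M0 = (-0.0945, +0.0945, 0)
  M1 = (+0.0945, +0.0945, 0)
  M2 = (+0.0945, -0.0945, 0)
  M3 = (-0.0945, -0.0945, 0)
Detected image corners:
  c0 = (310.989810, 448.335833) px
  c1 = (373.312210, 397.025043) px
  c2 = (338.809506, 297.833839) px
  c3 = (275.456022, 341.090709) px
Planar DLT: solve 8×8 A·h = b for H (H[2,2]=1):
  H  [+449.56126 +148.14078 +325.52363]
  H  [-116.15220 +503.05534 +369.70922]
  H  [+0.36057 -0.11412 +1.00000]
B = K⁻¹H; ‖b₁‖=0.738862, ‖b₂‖=0.738862; λ = 2/(‖b₁‖+‖b₂‖) = 1.353432, sign → tz>0 ⇒ λ=+1.353432
r₁ = λ·B[:,0] = (+0.80814,-0.32979,+0.48801); r₂ = λ·B[:,1] = (+0.45183,+0.87863,-0.15445)
r₃ = r₁×r₂ = (-0.37784,+0.34531,+0.85907); SVD([r₁ r₂ r₃]) → R = UVᵀ:
  R  [+0.80814 +0.45183 -0.37784]
  R  [-0.32979 +0.87863 +0.34531]
  R  [+0.48801 -0.15445 +0.85907]
t = (-0.00335, +0.23414, +1.35343) m
tr R = 2.545839; θ = arccos((tr R − 1)/2) = 0.687367 rad = 39.383°
axis k = ((R−Rᵀ)₃₂, (R−Rᵀ)₁₃, (R−Rᵀ)₂₁) / (2 sinθ) = (-0.393825, -0.682303, -0.615926)
rvec = θ·k = (-0.270702, -0.468992, -0.423367)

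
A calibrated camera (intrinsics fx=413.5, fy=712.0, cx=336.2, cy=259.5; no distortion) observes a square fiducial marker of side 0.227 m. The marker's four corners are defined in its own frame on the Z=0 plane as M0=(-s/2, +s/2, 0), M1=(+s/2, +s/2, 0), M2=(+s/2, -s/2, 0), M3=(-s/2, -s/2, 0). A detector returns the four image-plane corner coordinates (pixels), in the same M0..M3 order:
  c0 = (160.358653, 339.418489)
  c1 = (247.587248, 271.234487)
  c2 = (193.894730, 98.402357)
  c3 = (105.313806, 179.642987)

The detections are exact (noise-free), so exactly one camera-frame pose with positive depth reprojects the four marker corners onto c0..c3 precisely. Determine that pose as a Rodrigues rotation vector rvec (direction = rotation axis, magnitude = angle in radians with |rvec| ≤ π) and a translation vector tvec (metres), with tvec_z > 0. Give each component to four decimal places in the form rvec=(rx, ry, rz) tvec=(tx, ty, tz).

rvec=(0.2381, 0.1721, -0.4284) tvec=(-0.3360, -0.0417, 0.8685)

Intrinsics K: fx=413.5, fy=712.0, cx=336.2, cy=259.5
Marker side s = 0.227 m; corners in marker frame (Z=0):
  M0 = (-0.1135, +0.1135, 0)
  M1 = (+0.1135, +0.1135, 0)
  M2 = (+0.1135, -0.1135, 0)
  M3 = (-0.1135, -0.1135, 0)
Detected image corners:
  c0 = (160.358653, 339.418489) px
  c1 = (247.587248, 271.234487) px
  c2 = (193.894730, 98.402357) px
  c3 = (105.313806, 179.642987) px
Planar DLT: solve 8×8 A·h = b for H (H[2,2]=1):
  H  [+343.53416 +278.56346 +176.23740]
  H  [-383.24924 +780.78529 +225.30153]
  H  [-0.24683 +0.22043 +1.00000]
B = K⁻¹H; ‖b₁‖=1.151463, ‖b₂‖=1.151463; λ = 2/(‖b₁‖+‖b₂‖) = 0.868460, sign → tz>0 ⇒ λ=+0.868460
r₁ = λ·B[:,0] = (+0.89580,-0.38934,-0.21436); r₂ = λ·B[:,1] = (+0.42941,+0.88259,+0.19144)
r₃ = r₁×r₂ = (+0.11466,-0.26354,+0.95781); SVD([r₁ r₂ r₃]) → R = UVᵀ:
  R  [+0.89580 +0.42941 +0.11466]
  R  [-0.38934 +0.88259 -0.26354]
  R  [-0.21436 +0.19144 +0.95781]
t = (-0.33596, -0.04171, +0.86846) m
tr R = 2.736201; θ = arccos((tr R − 1)/2) = 0.519434 rad = 29.761°
axis k = ((R−Rᵀ)₃₂, (R−Rᵀ)₁₃, (R−Rᵀ)₂₁) / (2 sinθ) = (+0.458290, +0.331416, -0.824702)
rvec = θ·k = (+0.238051, +0.172149, -0.428378)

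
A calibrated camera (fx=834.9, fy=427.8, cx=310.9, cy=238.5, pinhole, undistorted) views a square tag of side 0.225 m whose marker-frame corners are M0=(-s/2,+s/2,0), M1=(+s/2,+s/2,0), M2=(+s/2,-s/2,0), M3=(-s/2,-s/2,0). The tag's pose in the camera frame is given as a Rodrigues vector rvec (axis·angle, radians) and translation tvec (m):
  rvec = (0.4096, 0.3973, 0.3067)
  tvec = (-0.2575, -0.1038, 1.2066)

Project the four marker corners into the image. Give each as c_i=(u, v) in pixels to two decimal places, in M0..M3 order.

Intrinsics K: fx=834.9, fy=427.8, cx=310.9, cy=238.5
Marker side s = 0.225 m; corners in marker frame (Z=0):
  M0 = (-0.1125, +0.1125, 0)
  M1 = (+0.1125, +0.1125, 0)
  M2 = (+0.1125, -0.1125, 0)
  M3 = (-0.1125, -0.1125, 0)
rvec = (0.4096, 0.3973, 0.3067), |rvec| = θ = 0.64783 rad = 37.118°
Rodrigues: sinθ=0.60346, 1−cosθ=0.20261; R = I + sinθ·[k]× + (1−cosθ)·[k]×²:
    [+0.87839 -0.20713 +0.43073]
    [+0.36425 +0.87360 -0.32272]
    [-0.30944 +0.44037 +0.84281]
t = (-0.2575, -0.1038, 1.2066) m
M0: Pc = R·M0+t = (-0.37962, -0.04650, +1.29095); u = 834.9·(-0.37962)/1.29095 + 310.9 = 65.3873, v = 427.8·(-0.04650)/1.29095 + 238.5 = 223.0911
M1: Pc = R·M1+t = (-0.18198, +0.03546, +1.22133); u = 834.9·(-0.18198)/1.22133 + 310.9 = 186.4961, v = 427.8·(+0.03546)/1.22133 + 238.5 = 250.9201
M2: Pc = R·M2+t = (-0.13538, -0.16110, +1.12225); u = 834.9·(-0.13538)/1.12225 + 310.9 = 210.1842, v = 427.8·(-0.16110)/1.12225 + 238.5 = 177.0883
M3: Pc = R·M3+t = (-0.33302, -0.24306, +1.19187); u = 834.9·(-0.33302)/1.19187 + 310.9 = 77.6236, v = 427.8·(-0.24306)/1.19187 + 238.5 = 151.2587

c0=(65.39, 223.09) c1=(186.50, 250.92) c2=(210.18, 177.09) c3=(77.62, 151.26)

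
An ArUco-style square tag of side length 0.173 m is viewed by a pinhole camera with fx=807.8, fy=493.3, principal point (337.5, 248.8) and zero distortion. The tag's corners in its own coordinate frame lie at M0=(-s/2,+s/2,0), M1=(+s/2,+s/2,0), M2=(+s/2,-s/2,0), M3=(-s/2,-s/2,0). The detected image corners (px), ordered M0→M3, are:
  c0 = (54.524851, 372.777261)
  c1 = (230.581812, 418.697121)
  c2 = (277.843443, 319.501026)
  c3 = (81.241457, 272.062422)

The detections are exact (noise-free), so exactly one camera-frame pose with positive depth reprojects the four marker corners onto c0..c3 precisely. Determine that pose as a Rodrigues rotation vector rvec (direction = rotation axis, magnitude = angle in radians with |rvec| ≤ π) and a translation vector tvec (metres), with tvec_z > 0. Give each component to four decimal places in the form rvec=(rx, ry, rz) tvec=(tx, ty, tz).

Intrinsics K: fx=807.8, fy=493.3, cx=337.5, cy=248.8
Marker side s = 0.173 m; corners in marker frame (Z=0):
  M0 = (-0.0865, +0.0865, 0)
  M1 = (+0.0865, +0.0865, 0)
  M2 = (+0.0865, -0.0865, 0)
  M3 = (-0.0865, -0.0865, 0)
Detected image corners:
  c0 = (54.524851, 372.777261) px
  c1 = (230.581812, 418.697121) px
  c2 = (277.843443, 319.501026) px
  c3 = (81.241457, 272.062422) px
Planar DLT: solve 8×8 A·h = b for H (H[2,2]=1):
  H  [+1043.04762 -116.31836 +158.54185]
  H  [+203.20377 +785.04093 +347.96234]
  H  [-0.19201 +0.59923 +1.00000]
B = K⁻¹H; ‖b₁‖=1.475323, ‖b₂‖=1.475323; λ = 2/(‖b₁‖+‖b₂‖) = 0.677818, sign → tz>0 ⇒ λ=+0.677818
r₁ = λ·B[:,0] = (+0.92959,+0.34485,-0.13015); r₂ = λ·B[:,1] = (-0.26730,+0.87383,+0.40617)
r₃ = r₁×r₂ = (+0.25380,-0.34278,+0.90448); SVD([r₁ r₂ r₃]) → R = UVᵀ:
  R  [+0.92959 -0.26730 +0.25380]
  R  [+0.34485 +0.87383 -0.34278]
  R  [-0.13015 +0.40617 +0.90448]
t = (-0.15016, +0.13625, +0.67782) m
tr R = 2.707898; θ = arccos((tr R − 1)/2) = 0.547269 rad = 31.356°
axis k = ((R−Rᵀ)₃₂, (R−Rᵀ)₁₃, (R−Rᵀ)₂₁) / (2 sinθ) = (+0.719655, +0.368930, +0.588207)
rvec = θ·k = (+0.393845, +0.201904, +0.321907)

rvec=(0.3938, 0.2019, 0.3219) tvec=(-0.1502, 0.1363, 0.6778)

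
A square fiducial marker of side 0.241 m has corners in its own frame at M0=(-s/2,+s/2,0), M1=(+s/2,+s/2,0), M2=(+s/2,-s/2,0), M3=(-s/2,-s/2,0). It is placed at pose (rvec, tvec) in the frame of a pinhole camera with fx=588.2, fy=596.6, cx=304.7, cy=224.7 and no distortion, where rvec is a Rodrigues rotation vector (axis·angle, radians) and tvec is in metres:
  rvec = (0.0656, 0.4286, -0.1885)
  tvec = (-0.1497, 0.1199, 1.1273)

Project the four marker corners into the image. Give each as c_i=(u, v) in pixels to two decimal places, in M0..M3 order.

c0=(188.27, 355.21) c1=(294.55, 345.07) c2=(268.72, 214.45) c3=(164.14, 235.86)

Intrinsics K: fx=588.2, fy=596.6, cx=304.7, cy=224.7
Marker side s = 0.241 m; corners in marker frame (Z=0):
  M0 = (-0.1205, +0.1205, 0)
  M1 = (+0.1205, +0.1205, 0)
  M2 = (+0.1205, -0.1205, 0)
  M3 = (-0.1205, -0.1205, 0)
rvec = (0.0656, 0.4286, -0.1885), |rvec| = θ = 0.47279 rad = 27.089°
Rodrigues: sinθ=0.45537, 1−cosθ=0.10970; R = I + sinθ·[k]× + (1−cosθ)·[k]×²:
    [+0.89241 +0.19535 +0.40674]
    [-0.16776 +0.98045 -0.10283]
    [-0.41888 +0.02353 +0.90774]
t = (-0.1497, 0.1199, 1.1273) m
M0: Pc = R·M0+t = (-0.23370, +0.25826, +1.18061); u = 588.2·(-0.23370)/1.18061 + 304.7 = 188.2690, v = 596.6·(+0.25826)/1.18061 + 224.7 = 355.2065
M1: Pc = R·M1+t = (-0.01862, +0.21783, +1.07966); u = 588.2·(-0.01862)/1.07966 + 304.7 = 294.5535, v = 596.6·(+0.21783)/1.07966 + 224.7 = 345.0684
M2: Pc = R·M2+t = (-0.06570, -0.01846, +1.07399); u = 588.2·(-0.06570)/1.07399 + 304.7 = 268.7151, v = 596.6·(-0.01846)/1.07399 + 224.7 = 214.4460
M3: Pc = R·M3+t = (-0.28078, +0.02197, +1.17494); u = 588.2·(-0.28078)/1.17494 + 304.7 = 164.1376, v = 596.6·(+0.02197)/1.17494 + 224.7 = 235.8560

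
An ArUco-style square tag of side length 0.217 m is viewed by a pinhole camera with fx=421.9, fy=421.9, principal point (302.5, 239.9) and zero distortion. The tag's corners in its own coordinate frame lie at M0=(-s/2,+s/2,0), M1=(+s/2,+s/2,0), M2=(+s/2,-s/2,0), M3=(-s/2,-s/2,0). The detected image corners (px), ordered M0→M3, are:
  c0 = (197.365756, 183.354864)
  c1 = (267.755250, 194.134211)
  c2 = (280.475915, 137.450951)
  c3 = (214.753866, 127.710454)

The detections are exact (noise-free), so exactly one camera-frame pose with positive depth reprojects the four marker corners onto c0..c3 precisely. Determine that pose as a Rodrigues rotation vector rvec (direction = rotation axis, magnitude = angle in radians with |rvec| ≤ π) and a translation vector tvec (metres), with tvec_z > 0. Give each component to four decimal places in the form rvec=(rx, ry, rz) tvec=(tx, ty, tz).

Intrinsics K: fx=421.9, fy=421.9, cx=302.5, cy=239.9
Marker side s = 0.217 m; corners in marker frame (Z=0):
  M0 = (-0.1085, +0.1085, 0)
  M1 = (+0.1085, +0.1085, 0)
  M2 = (+0.1085, -0.1085, 0)
  M3 = (-0.1085, -0.1085, 0)
Detected image corners:
  c0 = (197.365756, 183.354864) px
  c1 = (267.755250, 194.134211) px
  c2 = (280.475915, 137.450951) px
  c3 = (214.753866, 127.710454) px
Planar DLT: solve 8×8 A·h = b for H (H[2,2]=1):
  H  [+306.89873 -146.68933 +240.25299]
  H  [+42.95003 +207.09589 +159.66712]
  H  [-0.02644 -0.32190 +1.00000]
B = K⁻¹H; ‖b₁‖=0.755926, ‖b₂‖=0.755925; λ = 2/(‖b₁‖+‖b₂‖) = 1.322882, sign → tz>0 ⇒ λ=+1.322882
r₁ = λ·B[:,0] = (+0.98736,+0.15456,-0.03497); r₂ = λ·B[:,1] = (-0.15463,+0.89149,-0.42583)
r₃ = r₁×r₂ = (-0.03464,+0.42586,+0.90413); SVD([r₁ r₂ r₃]) → R = UVᵀ:
  R  [+0.98736 -0.15463 -0.03464]
  R  [+0.15456 +0.89149 +0.42586]
  R  [-0.03497 -0.42583 +0.90413]
t = (-0.19518, -0.25157, +1.32288) m
tr R = 2.782983; θ = arccos((tr R − 1)/2) = 0.470170 rad = 26.939°
axis k = ((R−Rᵀ)₃₂, (R−Rᵀ)₁₃, (R−Rᵀ)₂₁) / (2 sinθ) = (-0.939977, +0.000366, +0.341238)
rvec = θ·k = (-0.441949, +0.000172, +0.160439)

rvec=(-0.4419, 0.0002, 0.1604) tvec=(-0.1952, -0.2516, 1.3229)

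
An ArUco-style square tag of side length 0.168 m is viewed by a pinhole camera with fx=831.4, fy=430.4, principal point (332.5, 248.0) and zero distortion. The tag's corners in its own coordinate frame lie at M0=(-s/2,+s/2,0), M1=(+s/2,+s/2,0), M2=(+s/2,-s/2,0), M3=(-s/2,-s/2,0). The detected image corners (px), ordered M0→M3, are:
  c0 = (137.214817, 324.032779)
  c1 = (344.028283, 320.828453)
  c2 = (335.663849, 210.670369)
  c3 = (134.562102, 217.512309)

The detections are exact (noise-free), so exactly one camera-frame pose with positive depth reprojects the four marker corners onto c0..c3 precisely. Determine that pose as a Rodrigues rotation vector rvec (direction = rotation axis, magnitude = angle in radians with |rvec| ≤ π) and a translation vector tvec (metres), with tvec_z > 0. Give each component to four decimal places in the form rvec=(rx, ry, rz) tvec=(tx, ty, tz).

Intrinsics K: fx=831.4, fy=430.4, cx=332.5, cy=248.0
Marker side s = 0.168 m; corners in marker frame (Z=0):
  M0 = (-0.0840, +0.0840, 0)
  M1 = (+0.0840, +0.0840, 0)
  M2 = (+0.0840, -0.0840, 0)
  M3 = (-0.0840, -0.0840, 0)
Detected image corners:
  c0 = (137.214817, 324.032779) px
  c1 = (344.028283, 320.828453) px
  c2 = (335.663849, 210.670369) px
  c3 = (134.562102, 217.512309) px
Planar DLT: solve 8×8 A·h = b for H (H[2,2]=1):
  H  [+1164.48703 -5.82579 +236.05398]
  H  [-85.66385 +601.47300 +267.57170]
  H  [-0.20733 -0.16109 +1.00000]
B = K⁻¹H; ‖b₁‖=1.500079, ‖b₂‖=1.500079; λ = 2/(‖b₁‖+‖b₂‖) = 0.666632, sign → tz>0 ⇒ λ=+0.666632
r₁ = λ·B[:,0] = (+0.98898,-0.05304,-0.13821); r₂ = λ·B[:,1] = (+0.03828,+0.99348,-0.10739)
r₃ = r₁×r₂ = (+0.14301,+0.10092,+0.98456); SVD([r₁ r₂ r₃]) → R = UVᵀ:
  R  [+0.98898 +0.03828 +0.14301]
  R  [-0.05304 +0.99348 +0.10092]
  R  [-0.13821 -0.10739 +0.98456]
t = (-0.07733, +0.03031, +0.66663) m
tr R = 2.967025; θ = arccos((tr R − 1)/2) = 0.181842 rad = 10.419°
axis k = ((R−Rᵀ)₃₂, (R−Rᵀ)₁₃, (R−Rᵀ)₂₁) / (2 sinθ) = (-0.575938, +0.777525, -0.252489)
rvec = θ·k = (-0.104729, +0.141386, -0.045913)

rvec=(-0.1047, 0.1414, -0.0459) tvec=(-0.0773, 0.0303, 0.6666)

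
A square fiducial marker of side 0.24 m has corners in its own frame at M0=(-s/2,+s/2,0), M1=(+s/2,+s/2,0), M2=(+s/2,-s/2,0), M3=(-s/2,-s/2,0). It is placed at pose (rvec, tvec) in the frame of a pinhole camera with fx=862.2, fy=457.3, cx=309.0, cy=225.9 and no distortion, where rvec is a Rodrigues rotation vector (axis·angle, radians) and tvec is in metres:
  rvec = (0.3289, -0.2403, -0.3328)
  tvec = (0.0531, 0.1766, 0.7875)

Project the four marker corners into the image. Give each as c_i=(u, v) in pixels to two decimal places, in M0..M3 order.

c0=(283.91, 410.53) c1=(508.30, 355.42) c2=(454.98, 241.82) c3=(201.22, 296.76)

Intrinsics K: fx=862.2, fy=457.3, cx=309.0, cy=225.9
Marker side s = 0.24 m; corners in marker frame (Z=0):
  M0 = (-0.1200, +0.1200, 0)
  M1 = (+0.1200, +0.1200, 0)
  M2 = (+0.1200, -0.1200, 0)
  M3 = (-0.1200, -0.1200, 0)
rvec = (0.3289, -0.2403, -0.3328), |rvec| = θ = 0.52600 rad = 30.138°
Rodrigues: sinθ=0.50208, 1−cosθ=0.13518; R = I + sinθ·[k]× + (1−cosθ)·[k]×²:
    [+0.91767 +0.27905 -0.28285]
    [-0.35628 +0.89304 -0.27487]
    [+0.17589 +0.35301 +0.91894]
t = (0.0531, 0.1766, 0.7875) m
M0: Pc = R·M0+t = (-0.02353, +0.32652, +0.80875); u = 862.2·(-0.02353)/0.80875 + 309.0 = 283.9098, v = 457.3·(+0.32652)/0.80875 + 225.9 = 410.5253
M1: Pc = R·M1+t = (+0.19671, +0.24101, +0.85097); u = 862.2·(+0.19671)/0.85097 + 309.0 = 508.3031, v = 457.3·(+0.24101)/0.85097 + 225.9 = 355.4161
M2: Pc = R·M2+t = (+0.12973, +0.02668, +0.76625); u = 862.2·(+0.12973)/0.76625 + 309.0 = 454.9813, v = 457.3·(+0.02668)/0.76625 + 225.9 = 241.8241
M3: Pc = R·M3+t = (-0.09051, +0.11219, +0.72403); u = 862.2·(-0.09051)/0.72403 + 309.0 = 201.2213, v = 457.3·(+0.11219)/0.72403 + 225.9 = 296.7591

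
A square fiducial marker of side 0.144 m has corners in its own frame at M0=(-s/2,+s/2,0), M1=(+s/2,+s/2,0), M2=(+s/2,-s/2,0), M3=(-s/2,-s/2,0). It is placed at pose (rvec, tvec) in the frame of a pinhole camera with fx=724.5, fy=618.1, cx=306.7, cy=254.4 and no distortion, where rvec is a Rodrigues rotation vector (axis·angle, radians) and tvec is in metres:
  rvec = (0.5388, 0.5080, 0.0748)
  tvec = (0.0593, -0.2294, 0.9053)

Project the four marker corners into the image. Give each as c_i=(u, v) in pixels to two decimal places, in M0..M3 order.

c0=(307.34, 138.96) c1=(407.61, 150.30) c2=(408.64, 49.85) c3=(300.15, 44.70)

Intrinsics K: fx=724.5, fy=618.1, cx=306.7, cy=254.4
Marker side s = 0.144 m; corners in marker frame (Z=0):
  M0 = (-0.0720, +0.0720, 0)
  M1 = (+0.0720, +0.0720, 0)
  M2 = (+0.0720, -0.0720, 0)
  M3 = (-0.0720, -0.0720, 0)
rvec = (0.5388, 0.5080, 0.0748), |rvec| = θ = 0.74429 rad = 42.645°
Rodrigues: sinθ=0.67745, 1−cosθ=0.26443; R = I + sinθ·[k]× + (1−cosθ)·[k]×²:
    [+0.87414 +0.06257 +0.48162]
    [+0.19874 +0.85875 -0.47228]
    [-0.44314 +0.50855 +0.73824]
t = (0.0593, -0.2294, 0.9053) m
M0: Pc = R·M0+t = (+0.00087, -0.18188, +0.97382); u = 724.5·(+0.00087)/0.97382 + 306.7 = 307.3447, v = 618.1·(-0.18188)/0.97382 + 254.4 = 138.9588
M1: Pc = R·M1+t = (+0.12674, -0.15326, +0.91001); u = 724.5·(+0.12674)/0.91001 + 306.7 = 407.6063, v = 618.1·(-0.15326)/0.91001 + 254.4 = 150.3017
M2: Pc = R·M2+t = (+0.11773, -0.27692, +0.83678); u = 724.5·(+0.11773)/0.83678 + 306.7 = 408.6360, v = 618.1·(-0.27692)/0.83678 + 254.4 = 49.8474
M3: Pc = R·M3+t = (-0.00814, -0.30554, +0.90059); u = 724.5·(-0.00814)/0.90059 + 306.7 = 300.1488, v = 618.1·(-0.30554)/0.90059 + 254.4 = 44.7000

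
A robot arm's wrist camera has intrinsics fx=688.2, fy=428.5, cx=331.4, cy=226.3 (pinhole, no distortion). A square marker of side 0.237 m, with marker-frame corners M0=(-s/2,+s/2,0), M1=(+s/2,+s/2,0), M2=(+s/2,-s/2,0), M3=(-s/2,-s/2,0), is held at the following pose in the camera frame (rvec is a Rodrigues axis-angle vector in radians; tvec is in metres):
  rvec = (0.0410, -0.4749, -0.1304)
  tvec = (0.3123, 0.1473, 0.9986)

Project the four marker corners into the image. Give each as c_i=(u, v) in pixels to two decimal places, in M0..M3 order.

Intrinsics K: fx=688.2, fy=428.5, cx=331.4, cy=226.3
Marker side s = 0.237 m; corners in marker frame (Z=0):
  M0 = (-0.1185, +0.1185, 0)
  M1 = (+0.1185, +0.1185, 0)
  M2 = (+0.1185, -0.1185, 0)
  M3 = (-0.1185, -0.1185, 0)
rvec = (0.0410, -0.4749, -0.1304), |rvec| = θ = 0.49418 rad = 28.315°
Rodrigues: sinθ=0.47431, 1−cosθ=0.11964; R = I + sinθ·[k]× + (1−cosθ)·[k]×²:
    [+0.88118 +0.11562 -0.45842]
    [-0.13470 +0.99085 -0.00901]
    [+0.45319 +0.06969 +0.88869]
t = (0.3123, 0.1473, 0.9986) m
M0: Pc = R·M0+t = (+0.22158, +0.28068, +0.95316); u = 688.2·(+0.22158)/0.95316 + 331.4 = 491.3863, v = 428.5·(+0.28068)/0.95316 + 226.3 = 352.4808
M1: Pc = R·M1+t = (+0.43042, +0.24875, +1.06056); u = 688.2·(+0.43042)/1.06056 + 331.4 = 610.7008, v = 428.5·(+0.24875)/1.06056 + 226.3 = 326.8044
M2: Pc = R·M2+t = (+0.40302, +0.01392, +1.04404); u = 688.2·(+0.40302)/1.04404 + 331.4 = 597.0571, v = 428.5·(+0.01392)/1.04404 + 226.3 = 232.0144
M3: Pc = R·M3+t = (+0.19418, +0.04585, +0.93664); u = 688.2·(+0.19418)/0.93664 + 331.4 = 474.0742, v = 428.5·(+0.04585)/0.93664 + 226.3 = 247.2740

c0=(491.39, 352.48) c1=(610.70, 326.80) c2=(597.06, 232.01) c3=(474.07, 247.27)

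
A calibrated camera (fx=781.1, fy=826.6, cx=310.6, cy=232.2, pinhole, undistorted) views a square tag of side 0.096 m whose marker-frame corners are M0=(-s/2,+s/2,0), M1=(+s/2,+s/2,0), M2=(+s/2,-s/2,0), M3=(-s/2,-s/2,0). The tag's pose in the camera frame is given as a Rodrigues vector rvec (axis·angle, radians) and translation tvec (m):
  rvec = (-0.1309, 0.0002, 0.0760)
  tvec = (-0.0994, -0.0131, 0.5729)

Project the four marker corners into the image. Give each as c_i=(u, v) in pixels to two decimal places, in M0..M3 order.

c0=(102.68, 276.99) c1=(234.51, 287.64) c2=(245.97, 150.93) c3=(116.98, 140.63)

Intrinsics K: fx=781.1, fy=826.6, cx=310.6, cy=232.2
Marker side s = 0.096 m; corners in marker frame (Z=0):
  M0 = (-0.0480, +0.0480, 0)
  M1 = (+0.0480, +0.0480, 0)
  M2 = (+0.0480, -0.0480, 0)
  M3 = (-0.0480, -0.0480, 0)
rvec = (-0.1309, 0.0002, 0.0760), |rvec| = θ = 0.15136 rad = 8.672°
Rodrigues: sinθ=0.15079, 1−cosθ=0.01143; R = I + sinθ·[k]× + (1−cosθ)·[k]×²:
    [+0.99712 -0.07572 -0.00477]
    [+0.07570 +0.98857 +0.13041]
    [-0.00516 -0.13039 +0.99145]
t = (-0.0994, -0.0131, 0.5729) m
M0: Pc = R·M0+t = (-0.15090, +0.03072, +0.56689); u = 781.1·(-0.15090)/0.56689 + 310.6 = 102.6843, v = 826.6·(+0.03072)/0.56689 + 232.2 = 276.9906
M1: Pc = R·M1+t = (-0.05517, +0.03798, +0.56639); u = 781.1·(-0.05517)/0.56639 + 310.6 = 234.5121, v = 826.6·(+0.03798)/0.56639 + 232.2 = 287.6352
M2: Pc = R·M2+t = (-0.04790, -0.05692, +0.57891); u = 781.1·(-0.04790)/0.57891 + 310.6 = 245.9656, v = 826.6·(-0.05692)/0.57891 + 232.2 = 150.9298
M3: Pc = R·M3+t = (-0.14363, -0.06418, +0.57941); u = 781.1·(-0.14363)/0.57941 + 310.6 = 116.9761, v = 826.6·(-0.06418)/0.57941 + 232.2 = 140.6321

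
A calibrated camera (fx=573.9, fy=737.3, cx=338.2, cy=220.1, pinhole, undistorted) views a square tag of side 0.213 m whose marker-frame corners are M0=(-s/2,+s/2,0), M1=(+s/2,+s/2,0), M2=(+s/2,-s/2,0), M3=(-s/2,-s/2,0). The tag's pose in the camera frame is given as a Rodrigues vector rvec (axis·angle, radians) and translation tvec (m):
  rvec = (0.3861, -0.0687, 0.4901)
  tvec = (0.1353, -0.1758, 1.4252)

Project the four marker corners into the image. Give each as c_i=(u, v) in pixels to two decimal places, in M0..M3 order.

Intrinsics K: fx=573.9, fy=737.3, cx=338.2, cy=220.1
Marker side s = 0.213 m; corners in marker frame (Z=0):
  M0 = (-0.1065, +0.1065, 0)
  M1 = (+0.1065, +0.1065, 0)
  M2 = (+0.1065, -0.1065, 0)
  M3 = (-0.1065, -0.1065, 0)
rvec = (0.3861, -0.0687, 0.4901), |rvec| = θ = 0.62769 rad = 35.964°
Rodrigues: sinθ=0.58727, 1−cosθ=0.19061; R = I + sinθ·[k]× + (1−cosθ)·[k]×²:
    [+0.88151 -0.47138 +0.02727]
    [+0.44571 +0.81167 -0.37753]
    [+0.15582 +0.34495 +0.92560]
t = (0.1353, -0.1758, 1.4252) m
M0: Pc = R·M0+t = (-0.00878, -0.13683, +1.44534); u = 573.9·(-0.00878)/1.44534 + 338.2 = 334.7127, v = 737.3·(-0.13683)/1.44534 + 220.1 = 150.3024
M1: Pc = R·M1+t = (+0.17898, -0.04189, +1.47853); u = 573.9·(+0.17898)/1.47853 + 338.2 = 407.6716, v = 737.3·(-0.04189)/1.47853 + 220.1 = 199.2114
M2: Pc = R·M2+t = (+0.27938, -0.21477, +1.40506); u = 573.9·(+0.27938)/1.40506 + 338.2 = 452.3146, v = 737.3·(-0.21477)/1.40506 + 220.1 = 107.3977
M3: Pc = R·M3+t = (+0.09162, -0.30971, +1.37187); u = 573.9·(+0.09162)/1.37187 + 338.2 = 376.5283, v = 737.3·(-0.30971)/1.37187 + 220.1 = 53.6479

c0=(334.71, 150.30) c1=(407.67, 199.21) c2=(452.31, 107.40) c3=(376.53, 53.65)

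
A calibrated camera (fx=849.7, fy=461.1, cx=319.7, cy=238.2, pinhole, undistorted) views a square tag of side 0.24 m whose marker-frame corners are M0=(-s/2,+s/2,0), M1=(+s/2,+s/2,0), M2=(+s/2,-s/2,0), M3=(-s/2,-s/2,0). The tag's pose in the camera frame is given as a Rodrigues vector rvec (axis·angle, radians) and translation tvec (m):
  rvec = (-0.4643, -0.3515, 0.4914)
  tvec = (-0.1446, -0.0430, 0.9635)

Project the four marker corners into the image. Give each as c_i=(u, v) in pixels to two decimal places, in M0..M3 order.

Intrinsics K: fx=849.7, fy=461.1, cx=319.7, cy=238.2
Marker side s = 0.24 m; corners in marker frame (Z=0):
  M0 = (-0.1200, +0.1200, 0)
  M1 = (+0.1200, +0.1200, 0)
  M2 = (+0.1200, -0.1200, 0)
  M3 = (-0.1200, -0.1200, 0)
rvec = (-0.4643, -0.3515, 0.4914), |rvec| = θ = 0.76197 rad = 43.658°
Rodrigues: sinθ=0.69035, 1−cosθ=0.27652; R = I + sinθ·[k]× + (1−cosθ)·[k]×²:
    [+0.82615 -0.36748 -0.42713]
    [+0.52294 +0.78232 +0.33839]
    [+0.20980 -0.50292 +0.83848]
t = (-0.1446, -0.0430, 0.9635) m
M0: Pc = R·M0+t = (-0.28784, -0.01187, +0.87797); u = 849.7·(-0.28784)/0.87797 + 319.7 = 41.1337, v = 461.1·(-0.01187)/0.87797 + 238.2 = 231.9639
M1: Pc = R·M1+t = (-0.08956, +0.11363, +0.92832); u = 849.7·(-0.08956)/0.92832 + 319.7 = 237.7253, v = 461.1·(+0.11363)/0.92832 + 238.2 = 294.6407
M2: Pc = R·M2+t = (-0.00136, -0.07413, +1.04903); u = 849.7·(-0.00136)/1.04903 + 319.7 = 318.5949, v = 461.1·(-0.07413)/1.04903 + 238.2 = 205.6179
M3: Pc = R·M3+t = (-0.19964, -0.19963, +0.99868); u = 849.7·(-0.19964)/0.99868 + 319.7 = 149.8409, v = 461.1·(-0.19963)/0.99868 + 238.2 = 146.0280

c0=(41.13, 231.96) c1=(237.73, 294.64) c2=(318.59, 205.62) c3=(149.84, 146.03)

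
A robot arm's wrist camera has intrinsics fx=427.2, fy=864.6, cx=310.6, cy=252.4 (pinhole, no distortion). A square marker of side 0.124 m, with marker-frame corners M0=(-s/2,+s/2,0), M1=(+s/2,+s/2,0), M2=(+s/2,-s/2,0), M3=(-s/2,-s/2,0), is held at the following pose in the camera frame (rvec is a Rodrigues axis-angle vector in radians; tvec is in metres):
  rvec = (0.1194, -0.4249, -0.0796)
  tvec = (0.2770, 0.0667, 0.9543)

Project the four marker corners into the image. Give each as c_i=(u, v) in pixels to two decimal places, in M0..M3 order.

c0=(412.66, 376.37) c1=(456.16, 358.98) c2=(455.78, 251.52) c3=(411.48, 263.33)

Intrinsics K: fx=427.2, fy=864.6, cx=310.6, cy=252.4
Marker side s = 0.124 m; corners in marker frame (Z=0):
  M0 = (-0.0620, +0.0620, 0)
  M1 = (+0.0620, +0.0620, 0)
  M2 = (+0.0620, -0.0620, 0)
  M3 = (-0.0620, -0.0620, 0)
rvec = (0.1194, -0.4249, -0.0796), |rvec| = θ = 0.44848 rad = 25.696°
Rodrigues: sinθ=0.43359, 1−cosθ=0.09889; R = I + sinθ·[k]× + (1−cosθ)·[k]×²:
    [+0.90812 +0.05201 -0.41547]
    [-0.10190 +0.98988 -0.09881]
    [+0.40613 +0.13207 +0.90422]
t = (0.2770, 0.0667, 0.9543) m
M0: Pc = R·M0+t = (+0.22392, +0.13439, +0.93731); u = 427.2·(+0.22392)/0.93731 + 310.6 = 412.6575, v = 864.6·(+0.13439)/0.93731 + 252.4 = 376.3654
M1: Pc = R·M1+t = (+0.33653, +0.12175, +0.98767); u = 427.2·(+0.33653)/0.98767 + 310.6 = 456.1599, v = 864.6·(+0.12175)/0.98767 + 252.4 = 358.9832
M2: Pc = R·M2+t = (+0.33008, -0.00099, +0.97129); u = 427.2·(+0.33008)/0.97129 + 310.6 = 455.7773, v = 864.6·(-0.00099)/0.97129 + 252.4 = 251.5186
M3: Pc = R·M3+t = (+0.21747, +0.01165, +0.92093); u = 427.2·(+0.21747)/0.92093 + 310.6 = 411.4804, v = 864.6·(+0.01165)/0.92093 + 252.4 = 263.3333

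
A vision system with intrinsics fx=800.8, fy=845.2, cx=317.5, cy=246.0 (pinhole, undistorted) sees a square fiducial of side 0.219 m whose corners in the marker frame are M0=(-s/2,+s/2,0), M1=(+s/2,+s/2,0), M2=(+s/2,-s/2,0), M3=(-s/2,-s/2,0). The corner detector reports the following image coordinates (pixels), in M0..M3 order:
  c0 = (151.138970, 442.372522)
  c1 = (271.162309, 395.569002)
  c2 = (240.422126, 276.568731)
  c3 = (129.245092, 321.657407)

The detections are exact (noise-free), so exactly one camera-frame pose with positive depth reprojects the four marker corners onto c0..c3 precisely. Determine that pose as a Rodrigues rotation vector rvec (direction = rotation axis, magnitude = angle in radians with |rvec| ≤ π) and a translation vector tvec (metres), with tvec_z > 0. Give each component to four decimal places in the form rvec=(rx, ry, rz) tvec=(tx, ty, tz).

rvec=(-0.4656, 0.1745, -0.3378) tvec=(-0.2094, 0.1829, 1.3927)

Intrinsics K: fx=800.8, fy=845.2, cx=317.5, cy=246.0
Marker side s = 0.219 m; corners in marker frame (Z=0):
  M0 = (-0.1095, +0.1095, 0)
  M1 = (+0.1095, +0.1095, 0)
  M2 = (+0.1095, -0.1095, 0)
  M3 = (-0.1095, -0.1095, 0)
Detected image corners:
  c0 = (151.138970, 442.372522) px
  c1 = (271.162309, 395.569002) px
  c2 = (240.422126, 276.568731) px
  c3 = (129.245092, 321.657407) px
Planar DLT: solve 8×8 A·h = b for H (H[2,2]=1):
  H  [+514.61809 +53.68997 +197.10991]
  H  [-232.31566 +427.02133 +357.00193]
  H  [-0.06311 -0.33506 +1.00000]
B = K⁻¹H; ‖b₁‖=0.718006, ‖b₂‖=0.718006; λ = 2/(‖b₁‖+‖b₂‖) = 1.392746, sign → tz>0 ⇒ λ=+1.392746
r₁ = λ·B[:,0] = (+0.92987,-0.35723,-0.08790); r₂ = λ·B[:,1] = (+0.27840,+0.83948,-0.46666)
r₃ = r₁×r₂ = (+0.24049,+0.40946,+0.88006); SVD([r₁ r₂ r₃]) → R = UVᵀ:
  R  [+0.92987 +0.27840 +0.24049]
  R  [-0.35723 +0.83948 +0.40946]
  R  [-0.08790 -0.46666 +0.88006]
t = (-0.20938, +0.18291, +1.39275) m
tr R = 2.649412; θ = arccos((tr R − 1)/2) = 0.601115 rad = 34.441°
axis k = ((R−Rᵀ)₃₂, (R−Rᵀ)₁₃, (R−Rᵀ)₂₁) / (2 sinθ) = (-0.774551, +0.290324, -0.561945)
rvec = θ·k = (-0.465594, +0.174518, -0.337793)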